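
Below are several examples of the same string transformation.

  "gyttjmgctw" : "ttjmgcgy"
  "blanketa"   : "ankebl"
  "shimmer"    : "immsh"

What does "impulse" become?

pulim

The rule is to delete the last 2 characters, then move the first 2 characters to the end (rotate left by 2).
"impulse" → "pulim".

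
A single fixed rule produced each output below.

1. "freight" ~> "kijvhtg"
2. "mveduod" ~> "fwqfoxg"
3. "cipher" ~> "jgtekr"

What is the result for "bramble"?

Looking at the pairs, the operation is to move the first 3 characters to the end (rotate left by 3), then shift every letter 2 places forward in the alphabet (wrapping around).
"bramble" → "mblebra" → "odngdtc".

odngdtc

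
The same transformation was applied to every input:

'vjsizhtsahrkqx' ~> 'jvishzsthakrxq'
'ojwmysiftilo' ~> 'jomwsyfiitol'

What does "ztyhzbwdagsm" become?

tzhybzdwgams

The rule is to swap each adjacent pair of characters (1↔2, 3↔4, ...).
Applying that to "ztyhzbwdagsm" gives "tzhybzdwgams".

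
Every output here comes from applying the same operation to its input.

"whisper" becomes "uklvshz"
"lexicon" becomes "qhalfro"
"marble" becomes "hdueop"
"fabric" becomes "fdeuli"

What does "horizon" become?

Each output is the input with this applied: shift every letter 3 places forward in the alphabet (wrapping around), then swap the first and last characters.
So "horizon" becomes "qrulcrk".
(Check on "whisper": → "zklvshu" → "uklvshz" ✓)

qrulcrk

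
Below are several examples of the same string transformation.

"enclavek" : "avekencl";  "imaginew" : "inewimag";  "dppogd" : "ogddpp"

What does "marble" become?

blemar

Looking at the pairs, the operation is to swap the front and back halves of the string.
Doing the same to "marble": "blemar".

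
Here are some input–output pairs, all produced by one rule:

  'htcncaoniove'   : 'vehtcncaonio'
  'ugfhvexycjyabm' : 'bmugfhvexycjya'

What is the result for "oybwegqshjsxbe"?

In each case the input is transformed by: move the last 2 characters to the front (rotate right by 2).
Applying that to "oybwegqshjsxbe" gives "beoybwegqshjsx".

beoybwegqshjsx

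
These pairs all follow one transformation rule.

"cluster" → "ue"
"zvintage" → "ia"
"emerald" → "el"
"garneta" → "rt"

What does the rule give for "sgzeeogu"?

In each case the input is transformed by: keep one character in every 3, starting at position 3 (positions 3rd, 6th, 9th, ...).
For "sgzeeogu" the result is "zo".

zo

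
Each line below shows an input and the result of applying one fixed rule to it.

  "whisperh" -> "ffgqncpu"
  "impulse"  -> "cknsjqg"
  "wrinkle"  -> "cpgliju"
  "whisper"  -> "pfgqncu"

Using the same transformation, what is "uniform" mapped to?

klgdmps

What's happening: swap the first and last characters, then shift every letter 2 places backward in the alphabet (wrapping around).
"uniform" → "klgdmps".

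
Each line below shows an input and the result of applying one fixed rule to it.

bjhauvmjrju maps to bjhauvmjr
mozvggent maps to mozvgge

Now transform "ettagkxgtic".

The rule is to delete the last 2 characters.
Applying that to "ettagkxgtic" gives "ettagkxgt".

ettagkxgt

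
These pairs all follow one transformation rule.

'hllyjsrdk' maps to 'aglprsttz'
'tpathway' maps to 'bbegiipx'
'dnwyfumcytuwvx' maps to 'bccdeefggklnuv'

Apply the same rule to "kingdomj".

loqrsuvw

Rule — shift every letter 8 places forward in the alphabet (wrapping around), then sort the characters into alphabetical order.
Working it through for "kingdomj": intermediate "sqvolwur", final "loqrsuvw".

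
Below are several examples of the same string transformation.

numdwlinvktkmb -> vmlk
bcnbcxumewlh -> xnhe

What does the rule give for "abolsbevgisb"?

Each output is the input with this applied: keep one character in every 3, starting at position 3 (positions 3rd, 6th, 9th, ...), then sort the characters into reverse alphabetical order.
For "abolsbevgisb", step one produces "obgb"; step two turns that into "ogbb".

ogbb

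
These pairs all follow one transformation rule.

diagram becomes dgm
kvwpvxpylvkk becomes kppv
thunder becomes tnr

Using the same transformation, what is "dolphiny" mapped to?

In each case the input is transformed by: keep one character in every 3, starting at position 1 (positions 1st, 4th, 7th, ...).
So "dolphiny" becomes "dpn".

dpn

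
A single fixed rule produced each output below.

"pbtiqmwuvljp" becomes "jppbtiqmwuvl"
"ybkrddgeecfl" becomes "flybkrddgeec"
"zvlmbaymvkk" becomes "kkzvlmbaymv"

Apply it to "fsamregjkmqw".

qwfsamregjkm

Looking at the pairs, the operation is to move the last 2 characters to the front (rotate right by 2).
So "fsamregjkmqw" becomes "qwfsamregjkm".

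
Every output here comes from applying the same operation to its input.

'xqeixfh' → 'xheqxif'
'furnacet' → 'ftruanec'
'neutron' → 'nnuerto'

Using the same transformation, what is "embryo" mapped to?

eobmyr

What's happening: move the last character to the front, then swap each adjacent pair of characters (1↔2, 3↔4, ...).
For "embryo", step one produces "oembry"; step two turns that into "eobmyr".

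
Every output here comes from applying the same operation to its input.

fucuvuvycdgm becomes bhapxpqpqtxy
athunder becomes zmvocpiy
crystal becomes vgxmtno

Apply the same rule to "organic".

The pattern: move the last 2 characters to the front (rotate right by 2), then shift every letter 5 places backward in the alphabet (wrapping around).
Working it through for "organic": intermediate "icorgan", final "dxjmbvi".

dxjmbvi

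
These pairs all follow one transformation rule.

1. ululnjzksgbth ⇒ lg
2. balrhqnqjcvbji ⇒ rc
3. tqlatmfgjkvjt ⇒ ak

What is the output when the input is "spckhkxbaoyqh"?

What's happening: keep one character in every 3, starting at position 1 (positions 1st, 4th, 7th, ...), then keep every other character starting from the second (positions 2nd, 4th, 6th, ...).
On "spckhkxbaoyqh": the first step gives "skxoh", and the second then gives "ko".

ko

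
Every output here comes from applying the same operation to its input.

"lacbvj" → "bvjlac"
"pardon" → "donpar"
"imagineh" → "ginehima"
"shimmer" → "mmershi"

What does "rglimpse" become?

impsergl

In each case the input is transformed by: move the first 3 characters to the end (rotate left by 3).
"rglimpse" → "impsergl".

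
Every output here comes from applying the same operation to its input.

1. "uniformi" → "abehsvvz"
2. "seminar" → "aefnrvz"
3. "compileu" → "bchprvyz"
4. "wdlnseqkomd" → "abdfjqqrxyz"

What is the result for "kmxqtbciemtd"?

dggkopqrvxzz

The rule is to shift every letter 13 places forward in the alphabet (wrapping around) — i.e. ROT13, then sort the characters into alphabetical order.
For "kmxqtbciemtd", step one produces "xzkdgopvrzgq"; step two turns that into "dggkopqrvxzz".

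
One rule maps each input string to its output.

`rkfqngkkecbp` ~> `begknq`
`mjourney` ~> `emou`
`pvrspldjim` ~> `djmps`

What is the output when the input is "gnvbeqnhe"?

behnv

Looking at the pairs, the operation is to sort the characters into alphabetical order, then keep every other character starting from the first (positions 1st, 3rd, 5th, ...).
For "gnvbeqnhe", step one produces "beeghnnqv"; step two turns that into "behnv".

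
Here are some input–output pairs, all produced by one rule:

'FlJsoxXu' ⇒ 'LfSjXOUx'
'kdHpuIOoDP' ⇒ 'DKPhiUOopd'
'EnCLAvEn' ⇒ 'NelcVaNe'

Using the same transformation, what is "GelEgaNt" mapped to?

EgeLAGTn

Rule — flip the case of every letter, then swap each adjacent pair of characters (1↔2, 3↔4, ...).
Working it through for "GelEgaNt": intermediate "gELeGAnT", final "EgeLAGTn".
(Check on "kdHpuIOoDP": → "KDhPUioOdp" → "DKPhiUOopd" ✓)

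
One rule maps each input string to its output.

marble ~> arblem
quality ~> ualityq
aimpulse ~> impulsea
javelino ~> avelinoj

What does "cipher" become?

ipherc

Each output is the input with this applied: move the first character to the end.
Doing the same to "cipher": "ipherc".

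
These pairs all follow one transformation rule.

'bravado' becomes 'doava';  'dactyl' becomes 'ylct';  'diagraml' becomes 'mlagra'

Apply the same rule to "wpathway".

What's happening: delete the first 2 characters, then move the last 2 characters to the front (rotate right by 2).
Working it through for "wpathway": intermediate "athway", final "ayathw".
(Check on "dactyl": → "ctyl" → "ylct" ✓)

ayathw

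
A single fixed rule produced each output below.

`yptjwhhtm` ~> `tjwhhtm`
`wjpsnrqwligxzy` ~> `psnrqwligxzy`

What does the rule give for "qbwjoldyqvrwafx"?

wjoldyqvrwafx

Each output is the input with this applied: delete the first 2 characters.
So "qbwjoldyqvrwafx" becomes "wjoldyqvrwafx".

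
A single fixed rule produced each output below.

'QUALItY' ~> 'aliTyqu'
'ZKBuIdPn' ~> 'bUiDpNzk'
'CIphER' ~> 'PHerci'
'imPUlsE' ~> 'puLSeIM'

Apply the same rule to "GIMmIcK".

mMiCkgi

The transformation: flip the case of every letter, then move the first 2 characters to the end (rotate left by 2).
"GIMmIcK" → "gimMiCk" → "mMiCkgi".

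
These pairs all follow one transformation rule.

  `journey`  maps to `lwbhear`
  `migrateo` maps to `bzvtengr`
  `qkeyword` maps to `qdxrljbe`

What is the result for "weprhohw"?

jjrceubu

Looking at the pairs, the operation is to move the last character to the front, then shift every letter 13 places forward in the alphabet (wrapping around) — i.e. ROT13.
Starting from "weprhohw": after the first operation, "wweprhoh"; after the second, "jjrceubu".
(Check on "migrateo": → "omigrate" → "bzvtengr" ✓)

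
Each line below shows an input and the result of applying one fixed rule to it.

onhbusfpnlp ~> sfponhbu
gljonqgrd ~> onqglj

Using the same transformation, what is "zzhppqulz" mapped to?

ppqzzh

What's happening: delete the last 3 characters, then move the last 3 characters to the front (rotate right by 3).
Starting from "zzhppqulz": after the first operation, "zzhppq"; after the second, "ppqzzh".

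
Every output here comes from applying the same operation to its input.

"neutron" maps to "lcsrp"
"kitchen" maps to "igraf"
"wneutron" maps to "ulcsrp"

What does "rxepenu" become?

pvcnc

Rule — shift every letter 2 places backward in the alphabet (wrapping around), then delete the last 2 characters.
Starting from "rxepenu": after the first operation, "pvcncls"; after the second, "pvcnc".
(Check on "kitchen": → "igrafcl" → "igraf" ✓)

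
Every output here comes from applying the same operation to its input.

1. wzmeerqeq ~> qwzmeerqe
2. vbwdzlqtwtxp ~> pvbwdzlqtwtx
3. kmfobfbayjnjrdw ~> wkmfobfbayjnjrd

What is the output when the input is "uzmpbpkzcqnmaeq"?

quzmpbpkzcqnmae

Looking at the pairs, the operation is to move the last character to the front.
Doing the same to "uzmpbpkzcqnmaeq": "quzmpbpkzcqnmae".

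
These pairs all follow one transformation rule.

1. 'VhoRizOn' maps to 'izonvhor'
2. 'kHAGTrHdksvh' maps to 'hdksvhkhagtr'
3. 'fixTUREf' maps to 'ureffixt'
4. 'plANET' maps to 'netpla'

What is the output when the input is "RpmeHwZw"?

Rule — swap the front and back halves of the string, then convert every letter to lowercase.
For "RpmeHwZw", step one produces "HwZwRpme"; step two turns that into "hwzwrpme".
(Check on "fixTUREf": → "UREffixT" → "ureffixt" ✓)

hwzwrpme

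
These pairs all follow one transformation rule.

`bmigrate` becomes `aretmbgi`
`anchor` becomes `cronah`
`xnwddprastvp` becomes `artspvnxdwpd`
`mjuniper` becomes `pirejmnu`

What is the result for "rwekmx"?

The pattern: swap each adjacent pair of characters (1↔2, 3↔4, ...), then swap the front and back halves of the string.
Starting from "rwekmx": after the first operation, "wrkexm"; after the second, "exmwrk".

exmwrk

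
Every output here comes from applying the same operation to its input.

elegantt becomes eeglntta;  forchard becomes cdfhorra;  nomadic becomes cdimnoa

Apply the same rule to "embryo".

emoryb

The transformation: sort the characters into alphabetical order, then move the first character to the end.
"embryo" → "bemory" → "emoryb".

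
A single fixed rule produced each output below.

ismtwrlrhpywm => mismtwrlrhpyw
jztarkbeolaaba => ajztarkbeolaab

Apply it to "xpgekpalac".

What's happening: move the last character to the front.
So "xpgekpalac" becomes "cxpgekpala".

cxpgekpala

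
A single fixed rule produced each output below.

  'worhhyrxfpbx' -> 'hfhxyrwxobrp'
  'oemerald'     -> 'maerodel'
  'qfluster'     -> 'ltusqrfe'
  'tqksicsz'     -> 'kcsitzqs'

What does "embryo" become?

ybreom

The transformation: take characters alternately from the front and the back (1st, last, 2nd, 2nd-last, ...), then swap the front and back halves of the string.
On "embryo": the first step gives "eomybr", and the second then gives "ybreom".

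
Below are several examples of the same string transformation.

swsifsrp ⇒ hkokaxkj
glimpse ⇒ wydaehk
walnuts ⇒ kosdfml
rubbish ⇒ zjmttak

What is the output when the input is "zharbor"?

In each case the input is transformed by: move the last character to the front, then shift every letter 8 places backward in the alphabet (wrapping around).
"zharbor" → "jrzsjtg".

jrzsjtg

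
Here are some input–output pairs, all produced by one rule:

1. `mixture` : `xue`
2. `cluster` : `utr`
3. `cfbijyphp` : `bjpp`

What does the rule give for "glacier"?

air

The transformation: keep every other character starting from the first (positions 1st, 3rd, 5th, ...), then delete the first character.
For "glacier", step one produces "gair"; step two turns that into "air".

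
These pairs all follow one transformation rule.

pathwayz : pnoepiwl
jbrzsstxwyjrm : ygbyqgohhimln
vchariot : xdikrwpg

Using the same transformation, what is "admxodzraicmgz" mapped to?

Rule — shift every letter 11 places backward in the alphabet (wrapping around), then move the last 3 characters to the front (rotate right by 3).
Working it through for "admxodzraicmgz": intermediate "psbmdsogpxrbvo", final "bvopsbmdsogpxr".
(Check on "pathwayz": → "epiwlpno" → "pnoepiwl" ✓)

bvopsbmdsogpxr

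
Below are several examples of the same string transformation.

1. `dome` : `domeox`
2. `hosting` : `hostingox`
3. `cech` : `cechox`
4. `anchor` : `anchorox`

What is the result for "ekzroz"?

The transformation: append "ox".
So "ekzroz" becomes "ekzrozox".

ekzrozox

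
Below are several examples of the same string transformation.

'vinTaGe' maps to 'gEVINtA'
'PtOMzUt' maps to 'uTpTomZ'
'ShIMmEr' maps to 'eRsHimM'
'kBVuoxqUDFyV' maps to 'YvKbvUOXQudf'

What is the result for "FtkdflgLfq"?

FQfTKDFLGl

What's happening: flip the case of every letter, then move the last 2 characters to the front (rotate right by 2).
Starting from "FtkdflgLfq": after the first operation, "fTKDFLGlFQ"; after the second, "FQfTKDFLGl".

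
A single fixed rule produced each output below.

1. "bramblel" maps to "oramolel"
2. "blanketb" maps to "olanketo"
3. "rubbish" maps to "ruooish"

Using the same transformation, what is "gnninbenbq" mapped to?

In each case the input is transformed by: replace every "b" with "o".
So "gnninbenbq" becomes "gnninoenoq".

gnninoenoq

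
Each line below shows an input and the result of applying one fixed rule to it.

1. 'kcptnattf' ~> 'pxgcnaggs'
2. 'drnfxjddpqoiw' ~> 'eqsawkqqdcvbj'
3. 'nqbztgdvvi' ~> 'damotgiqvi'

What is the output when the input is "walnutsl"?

njayghyf

What's happening: shift every letter 13 places forward in the alphabet (wrapping around) — i.e. ROT13, then swap each adjacent pair of characters (1↔2, 3↔4, ...).
Applying that to "walnutsl" gives "njayghyf".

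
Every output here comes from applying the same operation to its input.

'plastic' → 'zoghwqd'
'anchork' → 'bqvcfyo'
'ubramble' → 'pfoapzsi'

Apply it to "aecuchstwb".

sqiqvghkpo

Looking at the pairs, the operation is to shift every letter 12 places backward in the alphabet (wrapping around), then move the first character to the end.
On "aecuchstwb": the first step gives "osqiqvghkp", and the second then gives "sqiqvghkpo".
(Check on "ubramble": → "ipfoapzs" → "pfoapzsi" ✓)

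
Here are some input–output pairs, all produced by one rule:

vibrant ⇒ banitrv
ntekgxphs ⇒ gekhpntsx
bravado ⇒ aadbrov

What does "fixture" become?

In each case the input is transformed by: sort the characters into alphabetical order, then swap each adjacent pair of characters (1↔2, 3↔4, ...).
So "fixture" becomes "feriutx".

feriutx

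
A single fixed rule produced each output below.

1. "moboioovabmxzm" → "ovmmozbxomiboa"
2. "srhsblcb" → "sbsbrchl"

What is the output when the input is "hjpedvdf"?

edhfjdpv

Rule — take characters alternately from the front and the back (1st, last, 2nd, 2nd-last, ...), then move the last 2 characters to the front (rotate right by 2).
For "hjpedvdf", step one produces "hfjdpved"; step two turns that into "edhfjdpv".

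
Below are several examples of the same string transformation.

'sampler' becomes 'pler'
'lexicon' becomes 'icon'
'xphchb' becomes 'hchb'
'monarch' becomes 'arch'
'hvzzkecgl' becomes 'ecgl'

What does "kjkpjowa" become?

In each case the input is transformed by: keep only the last 4 characters.
Applying that to "kjkpjowa" gives "jowa".

jowa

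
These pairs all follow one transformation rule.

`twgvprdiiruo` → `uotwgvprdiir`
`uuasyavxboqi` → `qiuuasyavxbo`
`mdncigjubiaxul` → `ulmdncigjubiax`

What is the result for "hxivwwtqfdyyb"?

The pattern: move the last 2 characters to the front (rotate right by 2).
So "hxivwwtqfdyyb" becomes "ybhxivwwtqfdy".

ybhxivwwtqfdy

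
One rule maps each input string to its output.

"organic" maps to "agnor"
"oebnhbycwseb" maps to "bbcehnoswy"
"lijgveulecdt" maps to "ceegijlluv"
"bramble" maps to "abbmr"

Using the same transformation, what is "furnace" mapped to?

In each case the input is transformed by: delete the last 2 characters, then sort the characters into alphabetical order.
Applying both steps to "furnace": "furna", then "afnru".
(Check on "oebnhbycwseb": → "oebnhbycws" → "bbcehnoswy" ✓)

afnru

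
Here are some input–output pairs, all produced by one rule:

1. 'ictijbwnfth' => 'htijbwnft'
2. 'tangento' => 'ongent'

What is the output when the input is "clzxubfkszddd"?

The pattern: delete the first 2 characters, then move the last character to the front.
So "clzxubfkszddd" becomes "dzxubfkszdd".
(Check on "ictijbwnfth": → "tijbwnfth" → "htijbwnft" ✓)

dzxubfkszdd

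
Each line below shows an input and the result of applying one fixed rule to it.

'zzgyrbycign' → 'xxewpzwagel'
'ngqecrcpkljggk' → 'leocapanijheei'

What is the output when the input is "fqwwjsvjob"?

douuhqthmz

In each case the input is transformed by: shift every letter 2 places backward in the alphabet (wrapping around).
So "fqwwjsvjob" becomes "douuhqthmz".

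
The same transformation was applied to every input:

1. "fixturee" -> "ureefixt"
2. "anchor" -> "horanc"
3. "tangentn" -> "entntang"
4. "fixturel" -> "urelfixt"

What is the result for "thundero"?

The transformation: swap the front and back halves of the string.
So "thundero" becomes "derothun".

derothun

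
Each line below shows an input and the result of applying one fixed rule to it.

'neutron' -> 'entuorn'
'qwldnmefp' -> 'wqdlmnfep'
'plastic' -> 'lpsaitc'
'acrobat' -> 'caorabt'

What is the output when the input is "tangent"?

atgnnet

Each output is the input with this applied: swap each adjacent pair of characters (1↔2, 3↔4, ...).
Doing the same to "tangent": "atgnnet".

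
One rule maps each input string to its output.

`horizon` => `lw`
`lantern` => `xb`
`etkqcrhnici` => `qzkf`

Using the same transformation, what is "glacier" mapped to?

Rule — shift every letter 3 places backward in the alphabet (wrapping around), then keep one character in every 3, starting at position 2 (positions 2nd, 5th, 8th, ...).
On "glacier" that produces "if".
(Check on "lantern": → "ixkqbok" → "xb" ✓)

if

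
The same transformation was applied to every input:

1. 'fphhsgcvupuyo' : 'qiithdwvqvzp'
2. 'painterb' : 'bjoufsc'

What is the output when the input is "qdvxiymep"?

The pattern: shift every letter 1 place forward in the alphabet (wrapping around), then delete the first character.
Working it through for "qdvxiymep": intermediate "rewyjznfq", final "ewyjznfq".

ewyjznfq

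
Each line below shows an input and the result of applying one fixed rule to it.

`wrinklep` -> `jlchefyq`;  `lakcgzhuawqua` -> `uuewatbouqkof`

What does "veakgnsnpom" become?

What's happening: swap the first and last characters, then shift every letter 6 places backward in the alphabet (wrapping around).
For "veakgnsnpom" the result is "gyueahmhjip".

gyueahmhjip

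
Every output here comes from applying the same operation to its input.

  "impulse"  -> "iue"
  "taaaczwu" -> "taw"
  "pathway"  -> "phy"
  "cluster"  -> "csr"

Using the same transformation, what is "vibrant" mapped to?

vrt

What's happening: keep one character in every 3, starting at position 1 (positions 1st, 4th, 7th, ...).
Applying that to "vibrant" gives "vrt".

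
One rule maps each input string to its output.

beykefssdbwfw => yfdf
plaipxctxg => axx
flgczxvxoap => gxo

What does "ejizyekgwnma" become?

iewa

What's happening: keep one character in every 3, starting at position 3 (positions 3rd, 6th, 9th, ...).
On "ejizyekgwnma" that produces "iewa".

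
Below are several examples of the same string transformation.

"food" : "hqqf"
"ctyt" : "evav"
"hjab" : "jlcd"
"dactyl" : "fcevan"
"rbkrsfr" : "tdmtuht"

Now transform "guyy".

iwaa

In each case the input is transformed by: shift every letter 2 places forward in the alphabet (wrapping around).
Applying that to "guyy" gives "iwaa".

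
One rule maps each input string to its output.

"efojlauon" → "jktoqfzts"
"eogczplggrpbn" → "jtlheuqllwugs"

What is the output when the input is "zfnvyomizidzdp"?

Each output is the input with this applied: shift every letter 5 places forward in the alphabet (wrapping around).
Applying that to "zfnvyomizidzdp" gives "eksadtrnenieiu".

eksadtrnenieiu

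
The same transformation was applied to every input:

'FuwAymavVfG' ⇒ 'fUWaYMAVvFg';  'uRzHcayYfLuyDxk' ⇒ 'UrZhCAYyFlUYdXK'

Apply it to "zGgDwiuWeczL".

ZgGdWIUwECZl

Each output is the input with this applied: flip the case of every letter.
"zGgDwiuWeczL" → "ZgGdWIUwECZl".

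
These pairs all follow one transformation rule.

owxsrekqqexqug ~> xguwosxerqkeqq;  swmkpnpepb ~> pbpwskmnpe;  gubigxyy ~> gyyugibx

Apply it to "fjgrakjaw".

The pattern: swap each adjacent pair of characters (1↔2, 3↔4, ...), then move the last 3 characters to the front (rotate right by 3).
Applying both steps to "fjgrakjaw": "jfrgkaajw", then "ajwjfrgka".
(Check on "owxsrekqqexqug": → "wosxerqkeqqxgu" → "xguwosxerqkeqq" ✓)

ajwjfrgka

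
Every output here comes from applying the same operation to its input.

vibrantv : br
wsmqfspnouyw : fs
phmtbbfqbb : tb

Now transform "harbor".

In each case the input is transformed by: swap the front and back halves of the string, then keep only the last 2 characters.
"harbor" → "borhar" → "ar".
(Check on "wsmqfspnouyw": → "pnouywwsmqfs" → "fs" ✓)

ar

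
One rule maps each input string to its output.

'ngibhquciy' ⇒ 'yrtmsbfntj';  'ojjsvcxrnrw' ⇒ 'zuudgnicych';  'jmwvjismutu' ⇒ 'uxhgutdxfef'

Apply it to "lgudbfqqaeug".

The pattern: shift every letter 11 places forward in the alphabet (wrapping around).
On "lgudbfqqaeug" that produces "wrfomqbblpfr".

wrfomqbblpfr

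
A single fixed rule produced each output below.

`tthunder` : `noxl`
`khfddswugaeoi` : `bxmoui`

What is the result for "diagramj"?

caud

Rule — keep every other character starting from the second (positions 2nd, 4th, 6th, ...), then shift every letter 6 places backward in the alphabet (wrapping around).
On "diagramj": the first step gives "igaj", and the second then gives "caud".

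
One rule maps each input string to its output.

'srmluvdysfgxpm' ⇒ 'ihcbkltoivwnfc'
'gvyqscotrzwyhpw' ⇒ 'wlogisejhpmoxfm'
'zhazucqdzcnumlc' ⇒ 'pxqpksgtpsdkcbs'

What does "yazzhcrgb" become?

Looking at the pairs, the operation is to shift every letter 10 places backward in the alphabet (wrapping around).
So "yazzhcrgb" becomes "oqppxshwr".

oqppxshwr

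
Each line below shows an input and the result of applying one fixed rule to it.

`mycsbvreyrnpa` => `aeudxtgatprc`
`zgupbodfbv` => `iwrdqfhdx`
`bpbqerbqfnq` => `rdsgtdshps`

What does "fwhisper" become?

yjkurgt

Looking at the pairs, the operation is to delete the first character, then shift every letter 2 places forward in the alphabet (wrapping around).
Applying that to "fwhisper" gives "yjkurgt".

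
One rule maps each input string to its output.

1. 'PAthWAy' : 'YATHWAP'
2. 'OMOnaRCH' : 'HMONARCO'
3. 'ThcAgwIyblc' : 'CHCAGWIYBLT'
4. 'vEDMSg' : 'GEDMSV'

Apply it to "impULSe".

Looking at the pairs, the operation is to swap the first and last characters, then convert every letter to uppercase.
"impULSe" → "empULSi" → "EMPULSI".

EMPULSI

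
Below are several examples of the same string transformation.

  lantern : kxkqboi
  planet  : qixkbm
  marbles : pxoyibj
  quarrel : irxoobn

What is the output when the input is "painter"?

Rule — swap the first and last characters, then shift every letter 3 places backward in the alphabet (wrapping around).
Starting from "painter": after the first operation, "raintep"; after the second, "oxfkqbm".
(Check on "quarrel": → "luarreq" → "irxoobn" ✓)

oxfkqbm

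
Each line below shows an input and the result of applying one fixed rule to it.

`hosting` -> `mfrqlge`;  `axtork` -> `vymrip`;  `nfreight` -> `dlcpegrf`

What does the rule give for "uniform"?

Rule — shift every letter 2 places backward in the alphabet (wrapping around), then swap each adjacent pair of characters (1↔2, 3↔4, ...).
Working it through for "uniform": intermediate "slgdmpk", final "lsdgpmk".
(Check on "hosting": → "fmqrgle" → "mfrqlge" ✓)

lsdgpmk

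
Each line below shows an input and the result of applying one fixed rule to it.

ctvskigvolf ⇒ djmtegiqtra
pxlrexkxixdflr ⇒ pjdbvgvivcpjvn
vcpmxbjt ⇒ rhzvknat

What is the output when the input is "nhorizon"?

Each output is the input with this applied: reverse the string, then shift every letter 2 places backward in the alphabet (wrapping around).
Working it through for "nhorizon": intermediate "nozirohn", final "lmxgpmfl".

lmxgpmfl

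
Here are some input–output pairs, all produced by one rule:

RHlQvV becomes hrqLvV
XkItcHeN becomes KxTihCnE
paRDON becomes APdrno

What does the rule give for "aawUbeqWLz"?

What's happening: swap each adjacent pair of characters (1↔2, 3↔4, ...), then flip the case of every letter.
Working it through for "aawUbeqWLz": intermediate "aaUwebWqzL", final "AAuWEBwQZl".

AAuWEBwQZl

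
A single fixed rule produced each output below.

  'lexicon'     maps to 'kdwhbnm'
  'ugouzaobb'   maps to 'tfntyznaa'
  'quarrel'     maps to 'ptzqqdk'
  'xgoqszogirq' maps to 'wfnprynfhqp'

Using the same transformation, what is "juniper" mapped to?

Rule — shift every letter 1 place backward in the alphabet (wrapping around).
Doing the same to "juniper": "itmhodq".

itmhodq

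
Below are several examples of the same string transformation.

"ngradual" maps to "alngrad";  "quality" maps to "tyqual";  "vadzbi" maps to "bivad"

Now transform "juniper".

erjuni

In each case the input is transformed by: move the last 2 characters to the front (rotate right by 2), then delete the last character.
"juniper" → "erjunip" → "erjuni".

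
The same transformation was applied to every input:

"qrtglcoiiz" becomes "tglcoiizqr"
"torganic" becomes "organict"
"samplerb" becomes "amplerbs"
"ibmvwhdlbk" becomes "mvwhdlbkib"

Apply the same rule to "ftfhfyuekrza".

hfyuekrzaftf

The rule is to move the last 3 characters to the front (rotate right by 3), then swap the front and back halves of the string.
Working it through for "ftfhfyuekrza": intermediate "rzaftfhfyuek", final "hfyuekrzaftf".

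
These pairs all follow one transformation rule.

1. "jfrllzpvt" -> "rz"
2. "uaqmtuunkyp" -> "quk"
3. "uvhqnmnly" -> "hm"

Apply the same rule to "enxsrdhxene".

The transformation: delete the last 2 characters, then keep one character in every 3, starting at position 3 (positions 3rd, 6th, 9th, ...).
For "enxsrdhxene", step one produces "enxsrdhxe"; step two turns that into "xde".

xde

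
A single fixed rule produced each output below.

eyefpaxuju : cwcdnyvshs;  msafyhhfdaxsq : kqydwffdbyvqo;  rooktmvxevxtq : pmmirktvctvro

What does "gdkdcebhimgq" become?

In each case the input is transformed by: shift every letter 2 places backward in the alphabet (wrapping around).
For "gdkdcebhimgq" the result is "ebibaczfgkeo".

ebibaczfgkeo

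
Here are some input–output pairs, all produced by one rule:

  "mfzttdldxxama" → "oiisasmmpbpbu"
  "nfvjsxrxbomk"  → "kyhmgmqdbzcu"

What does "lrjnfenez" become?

In each case the input is transformed by: shift every letter 11 places backward in the alphabet (wrapping around), then move the first 2 characters to the end (rotate left by 2).
Starting from "lrjnfenez": after the first operation, "agycutcto"; after the second, "ycutctoag".

ycutctoag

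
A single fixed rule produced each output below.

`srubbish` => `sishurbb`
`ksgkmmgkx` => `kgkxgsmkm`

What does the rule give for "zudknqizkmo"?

The transformation: move the last 3 characters to the front (rotate right by 3), then swap each adjacent pair of characters (1↔2, 3↔4, ...).
For "zudknqizkmo", step one produces "kmozudknqiz"; step two turns that into "mkzodunkiqz".
(Check on "ksgkmmgkx": → "gkxksgkmm" → "kgkxgsmkm" ✓)

mkzodunkiqz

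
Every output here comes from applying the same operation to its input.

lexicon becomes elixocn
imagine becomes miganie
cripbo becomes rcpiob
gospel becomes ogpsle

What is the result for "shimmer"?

Looking at the pairs, the operation is to swap each adjacent pair of characters (1↔2, 3↔4, ...).
"shimmer" → "hsmiemr".

hsmiemr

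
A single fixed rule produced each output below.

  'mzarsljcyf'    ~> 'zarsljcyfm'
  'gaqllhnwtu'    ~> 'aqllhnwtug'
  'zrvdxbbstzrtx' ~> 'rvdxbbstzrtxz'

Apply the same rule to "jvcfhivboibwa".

vcfhivboibwaj

What's happening: move the first character to the end.
So "jvcfhivboibwa" becomes "vcfhivboibwaj".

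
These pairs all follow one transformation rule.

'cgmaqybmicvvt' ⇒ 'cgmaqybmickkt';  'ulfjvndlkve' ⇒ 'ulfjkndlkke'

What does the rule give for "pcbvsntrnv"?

The transformation: replace every "v" with "k".
On "pcbvsntrnv" that produces "pcbksntrnk".

pcbksntrnk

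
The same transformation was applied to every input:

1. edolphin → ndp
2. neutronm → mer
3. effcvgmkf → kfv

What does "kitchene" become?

Rule — keep one character in every 3, starting at position 2 (positions 2nd, 5th, 8th, ...), then move the last character to the front.
Applying both steps to "kitchene": "ihe", then "eih".

eih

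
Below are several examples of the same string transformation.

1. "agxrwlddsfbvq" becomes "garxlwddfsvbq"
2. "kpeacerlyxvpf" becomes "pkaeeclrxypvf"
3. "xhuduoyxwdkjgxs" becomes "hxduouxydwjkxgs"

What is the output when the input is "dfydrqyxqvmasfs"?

Rule — swap each adjacent pair of characters (1↔2, 3↔4, ...).
On "dfydrqyxqvmasfs" that produces "fddyqrxyvqamfss".

fddyqrxyvqamfss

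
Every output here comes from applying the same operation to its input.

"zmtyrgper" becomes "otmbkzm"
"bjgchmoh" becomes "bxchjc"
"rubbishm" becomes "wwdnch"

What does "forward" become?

The transformation: shift every letter 5 places backward in the alphabet (wrapping around), then delete the first 2 characters.
Applying both steps to "forward": "ajmrvmy", then "mrvmy".

mrvmy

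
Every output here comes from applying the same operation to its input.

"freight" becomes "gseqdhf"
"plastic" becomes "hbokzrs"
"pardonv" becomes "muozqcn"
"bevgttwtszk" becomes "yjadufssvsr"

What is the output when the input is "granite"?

In each case the input is transformed by: shift every letter 1 place backward in the alphabet (wrapping around), then move the last 2 characters to the front (rotate right by 2).
So "granite" becomes "sdfqzmh".

sdfqzmh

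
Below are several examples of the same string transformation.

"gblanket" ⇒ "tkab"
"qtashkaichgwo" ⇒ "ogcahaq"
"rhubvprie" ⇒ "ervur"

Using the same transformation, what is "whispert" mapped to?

tesh

Each output is the input with this applied: reverse the string, then keep every other character starting from the first (positions 1st, 3rd, 5th, ...).
Working it through for "whispert": intermediate "trepsihw", final "tesh".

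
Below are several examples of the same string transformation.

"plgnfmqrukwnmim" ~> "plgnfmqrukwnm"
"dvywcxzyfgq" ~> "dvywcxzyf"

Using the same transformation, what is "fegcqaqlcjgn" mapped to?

fegcqaqlcj

Looking at the pairs, the operation is to delete the last 2 characters.
On "fegcqaqlcjgn" that produces "fegcqaqlcj".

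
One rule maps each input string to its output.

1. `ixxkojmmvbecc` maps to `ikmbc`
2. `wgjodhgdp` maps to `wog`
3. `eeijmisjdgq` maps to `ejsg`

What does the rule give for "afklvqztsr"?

Each output is the input with this applied: keep one character in every 3, starting at position 1 (positions 1st, 4th, 7th, ...).
For "afklvqztsr" the result is "alzr".

alzr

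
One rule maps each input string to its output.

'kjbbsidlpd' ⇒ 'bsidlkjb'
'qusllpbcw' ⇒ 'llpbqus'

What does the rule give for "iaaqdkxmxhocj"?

Looking at the pairs, the operation is to delete the last 2 characters, then move the first 3 characters to the end (rotate left by 3).
On "iaaqdkxmxhocj": the first step gives "iaaqdkxmxho", and the second then gives "qdkxmxhoiaa".
(Check on "kjbbsidlpd": → "kjbbsidl" → "bsidlkjb" ✓)

qdkxmxhoiaa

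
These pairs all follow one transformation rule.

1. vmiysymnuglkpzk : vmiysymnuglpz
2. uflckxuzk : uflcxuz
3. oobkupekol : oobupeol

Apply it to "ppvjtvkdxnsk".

Rule — remove every "k".
So "ppvjtvkdxnsk" becomes "ppvjtvdxns".

ppvjtvdxns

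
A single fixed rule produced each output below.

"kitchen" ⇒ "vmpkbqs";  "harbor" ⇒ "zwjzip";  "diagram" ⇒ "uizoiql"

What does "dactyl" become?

The pattern: shift every letter 8 places forward in the alphabet (wrapping around), then reverse the string.
Working it through for "dactyl": intermediate "likbgt", final "tgbkil".

tgbkil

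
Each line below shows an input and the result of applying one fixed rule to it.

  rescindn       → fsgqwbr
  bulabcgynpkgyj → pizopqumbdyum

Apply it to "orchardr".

cfqvofr

The rule is to delete the last character, then shift every letter 12 places backward in the alphabet (wrapping around).
On "orchardr" that produces "cfqvofr".
(Check on "rescindn": → "rescind" → "fsgqwbr" ✓)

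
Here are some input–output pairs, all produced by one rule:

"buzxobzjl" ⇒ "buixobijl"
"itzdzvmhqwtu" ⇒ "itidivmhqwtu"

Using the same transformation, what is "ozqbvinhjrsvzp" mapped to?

In each case the input is transformed by: replace every "z" with "i".
Applying that to "ozqbvinhjrsvzp" gives "oiqbvinhjrsvip".

oiqbvinhjrsvip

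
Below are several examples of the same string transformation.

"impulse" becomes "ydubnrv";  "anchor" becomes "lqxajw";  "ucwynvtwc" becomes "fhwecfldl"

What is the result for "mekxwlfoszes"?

tgfuoxbinbvn

Looking at the pairs, the operation is to move the first 2 characters to the end (rotate left by 2), then shift every letter 9 places forward in the alphabet (wrapping around).
"mekxwlfoszes" → "kxwlfoszesme" → "tgfuoxbinbvn".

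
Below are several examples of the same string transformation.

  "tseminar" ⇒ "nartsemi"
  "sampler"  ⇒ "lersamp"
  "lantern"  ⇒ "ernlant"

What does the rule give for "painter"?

terpain

The transformation: move the last 3 characters to the front (rotate right by 3).
Doing the same to "painter": "terpain".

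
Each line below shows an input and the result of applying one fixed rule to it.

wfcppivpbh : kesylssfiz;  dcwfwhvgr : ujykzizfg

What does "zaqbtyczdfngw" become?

zjqigcfbwetdc

Looking at the pairs, the operation is to shift every letter 3 places forward in the alphabet (wrapping around), then reverse the string.
On "zaqbtyczdfngw": the first step gives "cdtewbfcgiqjz", and the second then gives "zjqigcfbwetdc".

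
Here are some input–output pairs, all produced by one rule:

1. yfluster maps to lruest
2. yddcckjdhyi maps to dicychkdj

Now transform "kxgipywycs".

gsicpyyw

In each case the input is transformed by: delete the first 2 characters, then take characters alternately from the front and the back (1st, last, 2nd, 2nd-last, ...).
Working it through for "kxgipywycs": intermediate "gipywycs", final "gsicpyyw".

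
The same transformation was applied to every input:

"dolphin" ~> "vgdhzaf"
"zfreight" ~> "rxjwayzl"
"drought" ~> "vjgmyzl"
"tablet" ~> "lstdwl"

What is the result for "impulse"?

aehmdkw

Looking at the pairs, the operation is to shift every letter 8 places backward in the alphabet (wrapping around).
For "impulse" the result is "aehmdkw".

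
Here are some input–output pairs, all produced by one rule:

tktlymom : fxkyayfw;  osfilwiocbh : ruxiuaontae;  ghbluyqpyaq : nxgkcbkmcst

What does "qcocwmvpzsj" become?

The rule is to shift every letter 12 places forward in the alphabet (wrapping around), then move the first 2 characters to the end (rotate left by 2).
Working it through for "qcocwmvpzsj": intermediate "coaoiyhblev", final "aoiyhblevco".
(Check on "tktlymom": → "fwfxkyay" → "fxkyayfw" ✓)

aoiyhblevco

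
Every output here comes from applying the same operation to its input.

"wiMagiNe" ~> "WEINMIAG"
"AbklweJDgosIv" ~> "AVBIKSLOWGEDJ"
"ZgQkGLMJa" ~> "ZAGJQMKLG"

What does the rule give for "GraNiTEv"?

Each output is the input with this applied: take characters alternately from the front and the back (1st, last, 2nd, 2nd-last, ...), then convert every letter to uppercase.
Applying both steps to "GraNiTEv": "GvrEaTNi", then "GVREATNI".

GVREATNI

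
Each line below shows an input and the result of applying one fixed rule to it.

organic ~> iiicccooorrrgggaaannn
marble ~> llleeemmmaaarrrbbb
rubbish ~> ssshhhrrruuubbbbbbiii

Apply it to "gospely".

Rule — move the last 2 characters to the front (rotate right by 2), then repeat every character 3 times.
Starting from "gospely": after the first operation, "lygospe"; after the second, "lllyyygggooossspppeee".

lllyyygggooossspppeee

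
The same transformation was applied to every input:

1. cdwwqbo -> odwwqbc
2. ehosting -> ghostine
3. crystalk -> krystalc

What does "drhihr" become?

Rule — swap the first and last characters.
For "drhihr" the result is "rrhihd".

rrhihd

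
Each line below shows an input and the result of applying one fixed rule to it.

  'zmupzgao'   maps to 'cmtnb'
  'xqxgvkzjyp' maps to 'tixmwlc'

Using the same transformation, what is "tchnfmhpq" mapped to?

Looking at the pairs, the operation is to shift every letter 13 places forward in the alphabet (wrapping around) — i.e. ROT13, then delete the first 3 characters.
Doing the same to "tchnfmhpq": "aszucd".

aszucd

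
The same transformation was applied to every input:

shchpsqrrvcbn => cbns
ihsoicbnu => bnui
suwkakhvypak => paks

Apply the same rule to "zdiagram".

ramz

Each output is the input with this applied: move the last 3 characters to the front (rotate right by 3), then keep only the first 4 characters.
"zdiagram" → "ramzdiag" → "ramz".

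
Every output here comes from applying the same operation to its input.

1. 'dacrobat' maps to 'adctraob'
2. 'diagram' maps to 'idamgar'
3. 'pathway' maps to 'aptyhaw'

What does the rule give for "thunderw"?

Rule — move the first character to the end, then take characters alternately from the front and the back (1st, last, 2nd, 2nd-last, ...).
Working it through for "thunderw": intermediate "hunderwt", final "htuwnrde".

htuwnrde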